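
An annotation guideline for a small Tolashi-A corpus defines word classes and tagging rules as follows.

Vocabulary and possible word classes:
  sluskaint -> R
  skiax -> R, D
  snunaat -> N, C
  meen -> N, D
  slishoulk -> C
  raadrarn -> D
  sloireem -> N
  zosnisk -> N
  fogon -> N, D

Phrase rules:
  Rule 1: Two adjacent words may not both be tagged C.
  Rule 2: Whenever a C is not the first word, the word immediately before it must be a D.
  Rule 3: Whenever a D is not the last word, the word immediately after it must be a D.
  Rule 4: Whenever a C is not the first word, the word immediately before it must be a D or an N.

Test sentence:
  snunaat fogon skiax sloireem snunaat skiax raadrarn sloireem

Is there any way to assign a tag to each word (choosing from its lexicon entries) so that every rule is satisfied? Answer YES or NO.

Candidates per position — 1:snunaat {N,C}; 2:fogon {N,D}; 3:skiax {R,D}; 4:sloireem {N}; 5:snunaat {N,C}; 6:skiax {R,D}; 7:raadrarn {D}; 8:sloireem {N}.
Rule 3 cannot be satisfied by any choice of tags from the lexicon.
So there is no consistent tagging.

NO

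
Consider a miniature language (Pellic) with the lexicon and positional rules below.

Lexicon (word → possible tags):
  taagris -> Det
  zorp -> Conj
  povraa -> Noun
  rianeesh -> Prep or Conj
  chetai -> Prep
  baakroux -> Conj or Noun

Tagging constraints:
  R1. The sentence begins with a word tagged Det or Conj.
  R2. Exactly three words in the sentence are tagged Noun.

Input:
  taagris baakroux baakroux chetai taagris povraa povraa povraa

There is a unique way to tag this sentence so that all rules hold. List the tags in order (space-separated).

Det Conj Conj Prep Det Noun Noun Noun

Candidates per position — 1:taagris {Det}; 2:baakroux {Conj,Noun}; 3:baakroux {Conj,Noun}; 4:chetai {Prep}; 5:taagris {Det}; 6:povraa {Noun}; 7:povraa {Noun}; 8:povraa {Noun}.
At position 2, choosing Noun makes rule 2 impossible to satisfy; hence Conj.
At position 3, choosing Noun makes rule 2 impossible to satisfy; hence Conj.
So the tagging must be: Det Conj Conj Prep Det Noun Noun Noun.
Rule-by-rule: rule 1 ✓; rule 2 ✓.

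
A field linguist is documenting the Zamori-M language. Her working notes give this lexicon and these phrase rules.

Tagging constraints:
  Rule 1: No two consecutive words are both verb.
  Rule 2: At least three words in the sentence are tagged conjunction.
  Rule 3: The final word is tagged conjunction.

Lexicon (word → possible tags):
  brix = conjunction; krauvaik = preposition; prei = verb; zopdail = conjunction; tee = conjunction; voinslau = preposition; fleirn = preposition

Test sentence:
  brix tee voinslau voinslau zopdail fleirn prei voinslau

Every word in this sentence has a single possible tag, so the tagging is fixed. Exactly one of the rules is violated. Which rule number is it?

Fixed tagging: conjunction conjunction preposition preposition conjunction preposition verb preposition.
Rule check: R1 ok, R2 ok, R3 fails.
Only rule 3 fails.

3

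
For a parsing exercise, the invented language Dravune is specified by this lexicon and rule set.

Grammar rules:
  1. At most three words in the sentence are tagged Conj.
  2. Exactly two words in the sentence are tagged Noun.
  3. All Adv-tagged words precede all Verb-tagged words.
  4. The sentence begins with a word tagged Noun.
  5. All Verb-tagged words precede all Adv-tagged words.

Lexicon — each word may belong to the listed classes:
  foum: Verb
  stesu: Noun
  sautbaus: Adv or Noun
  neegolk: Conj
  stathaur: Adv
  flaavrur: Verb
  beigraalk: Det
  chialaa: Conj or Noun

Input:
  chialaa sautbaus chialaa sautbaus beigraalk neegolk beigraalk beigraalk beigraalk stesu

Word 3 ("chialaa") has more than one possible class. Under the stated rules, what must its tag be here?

Conj

Candidates per position — 1:chialaa {Conj,Noun}; 2:sautbaus {Adv,Noun}; 3:chialaa {Conj,Noun}; 4:sautbaus {Adv,Noun}; 5:beigraalk {Det}; 6:neegolk {Conj}; 7:beigraalk {Det}; 8:beigraalk {Det}; 9:beigraalk {Det}; 10:stesu {Noun}.
Position 1: tagging it Conj would leave rule 4 unsatisfiable, so it must be Noun.
Position 2: tagging it Noun would leave rule 2 unsatisfiable, so it must be Adv.
Position 3: tagging it Noun would leave rule 2 unsatisfiable, so it must be Conj.
Position 4: tagging it Noun would leave rule 2 unsatisfiable, so it must be Adv.
That leaves exactly one tagging: Noun Adv Conj Adv Det Conj Det Det Det Noun.
Rule-by-rule: rule 1 ok; rule 2 ok; rule 3 ok; rule 4 ok; rule 5 ok.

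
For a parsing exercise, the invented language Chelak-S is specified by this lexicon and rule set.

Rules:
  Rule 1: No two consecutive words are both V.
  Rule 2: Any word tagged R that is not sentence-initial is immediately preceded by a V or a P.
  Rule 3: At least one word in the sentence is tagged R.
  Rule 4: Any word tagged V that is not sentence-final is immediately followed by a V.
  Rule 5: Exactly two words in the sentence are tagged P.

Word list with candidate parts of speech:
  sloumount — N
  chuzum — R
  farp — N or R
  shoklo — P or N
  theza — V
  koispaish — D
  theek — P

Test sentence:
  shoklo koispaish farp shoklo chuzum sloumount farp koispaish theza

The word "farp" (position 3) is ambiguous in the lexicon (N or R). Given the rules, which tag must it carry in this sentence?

N

Candidates per position — 1:shoklo {P,N}; 2:koispaish {D}; 3:farp {N,R}; 4:shoklo {P,N}; 5:chuzum {R}; 6:sloumount {N}; 7:farp {N,R}; 8:koispaish {D}; 9:theza {V}.
Position 1: N is ruled out by rule 5; that leaves P.
Position 3: R is ruled out by rule 2; that leaves N.
Position 4: N is ruled out by rule 2; that leaves P.
Position 7: R is ruled out by rule 2; that leaves N.
The unique satisfying tagging is: P D N P R N N D V.
Check: rule 1 ✓; rule 2 ✓; rule 3 ✓; rule 4 ✓; rule 5 ✓.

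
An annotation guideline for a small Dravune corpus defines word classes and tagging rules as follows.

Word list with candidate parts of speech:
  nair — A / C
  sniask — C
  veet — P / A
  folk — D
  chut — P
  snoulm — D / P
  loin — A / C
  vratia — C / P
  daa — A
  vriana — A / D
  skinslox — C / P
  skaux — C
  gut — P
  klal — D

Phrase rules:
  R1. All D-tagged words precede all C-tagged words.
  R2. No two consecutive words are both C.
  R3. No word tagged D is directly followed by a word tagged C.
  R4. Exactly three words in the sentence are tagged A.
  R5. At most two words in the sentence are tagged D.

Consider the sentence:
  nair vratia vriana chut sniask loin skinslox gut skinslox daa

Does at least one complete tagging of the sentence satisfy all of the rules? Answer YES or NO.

YES

Candidates per position — 1:nair {A,C}; 2:vratia {C,P}; 3:vriana {A,D}; 4:chut {P}; 5:sniask {C}; 6:loin {A,C}; 7:skinslox {C,P}; 8:gut {P}; 9:skinslox {C,P}; 10:daa {A}.
One satisfying assignment: C P A P C A P P P A.
Checking: rule 1 holds; rule 2 holds; rule 3 holds; rule 4 holds; rule 5 holds.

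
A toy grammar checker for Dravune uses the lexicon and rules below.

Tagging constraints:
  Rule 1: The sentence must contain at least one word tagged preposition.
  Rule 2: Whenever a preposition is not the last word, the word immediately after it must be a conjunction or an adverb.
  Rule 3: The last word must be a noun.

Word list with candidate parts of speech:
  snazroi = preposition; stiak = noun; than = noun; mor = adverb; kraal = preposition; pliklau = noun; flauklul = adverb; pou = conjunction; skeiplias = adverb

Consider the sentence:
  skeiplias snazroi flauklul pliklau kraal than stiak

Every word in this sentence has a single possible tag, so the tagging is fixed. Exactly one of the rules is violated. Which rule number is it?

2

Fixed tagging: adverb preposition adverb noun preposition noun noun.
Rule check: R1 ✓, R2 ✗, R3 ✓.
Only rule 2 fails.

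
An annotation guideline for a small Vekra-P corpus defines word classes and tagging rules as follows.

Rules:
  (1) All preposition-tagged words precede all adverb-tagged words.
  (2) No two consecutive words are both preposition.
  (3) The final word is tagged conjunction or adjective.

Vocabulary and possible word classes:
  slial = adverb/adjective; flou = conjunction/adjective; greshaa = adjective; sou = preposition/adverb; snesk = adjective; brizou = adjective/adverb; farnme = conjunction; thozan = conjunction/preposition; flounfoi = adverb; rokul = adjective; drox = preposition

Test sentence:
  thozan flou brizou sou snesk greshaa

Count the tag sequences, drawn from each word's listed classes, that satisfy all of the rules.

12

Candidates per position — 1:thozan {conjunction,preposition}; 2:flou {conjunction,adjective}; 3:brizou {adjective,adverb}; 4:sou {preposition,adverb}; 5:snesk {adjective}; 6:greshaa {adjective}.
There are 16 candidate sequences in total.
Checking each against the rules leaves 12 sequences.
Count = 12.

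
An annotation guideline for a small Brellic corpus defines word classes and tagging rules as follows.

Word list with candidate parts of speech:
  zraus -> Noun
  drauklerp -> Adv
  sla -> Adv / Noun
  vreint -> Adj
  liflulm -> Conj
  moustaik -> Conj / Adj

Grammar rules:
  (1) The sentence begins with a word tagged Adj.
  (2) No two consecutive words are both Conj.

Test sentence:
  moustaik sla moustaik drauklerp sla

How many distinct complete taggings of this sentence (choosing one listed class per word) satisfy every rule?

8

Candidates per position — 1:moustaik {Conj,Adj}; 2:sla {Adv,Noun}; 3:moustaik {Conj,Adj}; 4:drauklerp {Adv}; 5:sla {Adv,Noun}.
There are 16 candidate sequences in total.
Checking each against the rules leaves 8 sequences.
Count = 8.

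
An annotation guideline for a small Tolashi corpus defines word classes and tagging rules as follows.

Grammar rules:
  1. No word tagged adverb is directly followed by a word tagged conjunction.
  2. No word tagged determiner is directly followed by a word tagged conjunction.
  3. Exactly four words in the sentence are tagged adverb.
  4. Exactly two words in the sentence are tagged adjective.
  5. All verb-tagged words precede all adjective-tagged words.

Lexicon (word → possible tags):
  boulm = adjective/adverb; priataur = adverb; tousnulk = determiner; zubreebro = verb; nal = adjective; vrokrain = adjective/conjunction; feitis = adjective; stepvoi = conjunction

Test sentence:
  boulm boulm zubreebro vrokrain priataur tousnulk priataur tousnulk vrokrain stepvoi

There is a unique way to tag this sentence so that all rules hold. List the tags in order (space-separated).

Candidates per position — 1:boulm {adjective,adverb}; 2:boulm {adjective,adverb}; 3:zubreebro {verb}; 4:vrokrain {adjective,conjunction}; 5:priataur {adverb}; 6:tousnulk {determiner}; 7:priataur {adverb}; 8:tousnulk {determiner}; 9:vrokrain {adjective,conjunction}; 10:stepvoi {conjunction}.
If word 1 were adjective, no tagging could satisfy rule 3; so word 1 is adverb.
If word 2 were adjective, no tagging could satisfy rule 3; so word 2 is adverb.
If word 4 were conjunction, no tagging could satisfy rule 4; so word 4 is adjective.
If word 9 were conjunction, no tagging could satisfy rule 2; so word 9 is adjective.
So the tagging must be: adverb adverb verb adjective adverb determiner adverb determiner adjective conjunction.
Check: rule 1 ok; rule 2 ok; rule 3 ok; rule 4 ok; rule 5 ok.

adverb adverb verb adjective adverb determiner adverb determiner adjective conjunction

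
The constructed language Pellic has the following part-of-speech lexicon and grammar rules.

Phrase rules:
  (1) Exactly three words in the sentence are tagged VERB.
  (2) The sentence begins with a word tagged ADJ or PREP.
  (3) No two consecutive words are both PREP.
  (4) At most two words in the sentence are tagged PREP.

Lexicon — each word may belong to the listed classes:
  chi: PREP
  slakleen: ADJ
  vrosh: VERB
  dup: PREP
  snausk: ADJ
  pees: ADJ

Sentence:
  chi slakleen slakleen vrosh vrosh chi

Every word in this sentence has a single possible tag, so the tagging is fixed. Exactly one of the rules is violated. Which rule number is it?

Fixed tagging: PREP ADJ ADJ VERB VERB PREP.
Rule check: R1 fail, R2 pass, R3 pass, R4 pass.
Only rule 1 fails.

1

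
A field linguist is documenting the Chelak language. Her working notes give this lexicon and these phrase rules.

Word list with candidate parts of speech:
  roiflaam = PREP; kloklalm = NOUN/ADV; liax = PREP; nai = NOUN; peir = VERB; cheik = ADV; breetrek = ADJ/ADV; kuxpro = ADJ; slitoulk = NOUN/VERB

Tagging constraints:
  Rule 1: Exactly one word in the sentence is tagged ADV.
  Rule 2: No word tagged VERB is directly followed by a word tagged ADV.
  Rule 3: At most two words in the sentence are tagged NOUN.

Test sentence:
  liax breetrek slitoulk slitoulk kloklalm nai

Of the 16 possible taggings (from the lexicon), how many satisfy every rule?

Candidates per position — 1:liax {PREP}; 2:breetrek {ADJ,ADV}; 3:slitoulk {NOUN,VERB}; 4:slitoulk {NOUN,VERB}; 5:kloklalm {NOUN,ADV}; 6:nai {NOUN}.
There are 16 candidate sequences in total.
The sequences that satisfy every rule: PREP ADJ VERB NOUN ADV NOUN; PREP ADV VERB VERB NOUN NOUN.
Count = 2.

2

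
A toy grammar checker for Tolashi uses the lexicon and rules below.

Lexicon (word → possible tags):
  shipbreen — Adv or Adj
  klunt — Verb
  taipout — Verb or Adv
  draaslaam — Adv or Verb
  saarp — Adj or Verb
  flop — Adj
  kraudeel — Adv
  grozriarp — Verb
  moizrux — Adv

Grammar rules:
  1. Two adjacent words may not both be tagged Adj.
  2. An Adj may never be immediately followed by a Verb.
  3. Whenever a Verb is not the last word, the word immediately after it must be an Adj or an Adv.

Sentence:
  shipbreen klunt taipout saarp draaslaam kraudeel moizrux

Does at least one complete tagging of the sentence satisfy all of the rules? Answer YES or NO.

YES

Candidates per position — 1:shipbreen {Adv,Adj}; 2:klunt {Verb}; 3:taipout {Verb,Adv}; 4:saarp {Adj,Verb}; 5:draaslaam {Adv,Verb}; 6:kraudeel {Adv}; 7:moizrux {Adv}.
One satisfying assignment: Adv Verb Adv Adj Adv Adv Adv.
Checking: rule 1 ok; rule 2 ok; rule 3 ok.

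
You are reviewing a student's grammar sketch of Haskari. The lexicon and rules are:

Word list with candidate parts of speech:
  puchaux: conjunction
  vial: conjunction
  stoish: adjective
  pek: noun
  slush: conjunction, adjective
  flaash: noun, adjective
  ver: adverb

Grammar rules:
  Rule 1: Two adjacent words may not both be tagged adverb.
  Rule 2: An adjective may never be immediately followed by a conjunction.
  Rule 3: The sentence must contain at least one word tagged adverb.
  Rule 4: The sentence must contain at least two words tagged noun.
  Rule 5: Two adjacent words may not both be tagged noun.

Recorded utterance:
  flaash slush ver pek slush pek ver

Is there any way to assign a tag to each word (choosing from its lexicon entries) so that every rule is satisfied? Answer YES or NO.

Candidates per position — 1:flaash {noun,adjective}; 2:slush {conjunction,adjective}; 3:ver {adverb}; 4:pek {noun}; 5:slush {conjunction,adjective}; 6:pek {noun}; 7:ver {adverb}.
One satisfying assignment: noun adjective adverb noun conjunction noun adverb.
Rule-by-rule: rule 1 satisfied; rule 2 satisfied; rule 3 satisfied; rule 4 satisfied; rule 5 satisfied.

YES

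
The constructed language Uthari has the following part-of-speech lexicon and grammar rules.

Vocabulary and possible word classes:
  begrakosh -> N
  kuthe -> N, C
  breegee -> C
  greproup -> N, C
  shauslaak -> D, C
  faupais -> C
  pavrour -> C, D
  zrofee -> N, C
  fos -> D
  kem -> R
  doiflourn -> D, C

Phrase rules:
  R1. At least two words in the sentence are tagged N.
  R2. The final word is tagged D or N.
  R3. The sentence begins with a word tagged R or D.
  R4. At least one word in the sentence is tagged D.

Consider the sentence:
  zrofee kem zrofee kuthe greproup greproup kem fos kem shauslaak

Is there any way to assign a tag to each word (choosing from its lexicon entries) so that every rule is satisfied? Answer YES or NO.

Candidates per position — 1:zrofee {N,C}; 2:kem {R}; 3:zrofee {N,C}; 4:kuthe {N,C}; 5:greproup {N,C}; 6:greproup {N,C}; 7:kem {R}; 8:fos {D}; 9:kem {R}; 10:shauslaak {D,C}.
Rule 3 cannot be satisfied by any choice of tags from the lexicon.
So there is no consistent tagging.

NO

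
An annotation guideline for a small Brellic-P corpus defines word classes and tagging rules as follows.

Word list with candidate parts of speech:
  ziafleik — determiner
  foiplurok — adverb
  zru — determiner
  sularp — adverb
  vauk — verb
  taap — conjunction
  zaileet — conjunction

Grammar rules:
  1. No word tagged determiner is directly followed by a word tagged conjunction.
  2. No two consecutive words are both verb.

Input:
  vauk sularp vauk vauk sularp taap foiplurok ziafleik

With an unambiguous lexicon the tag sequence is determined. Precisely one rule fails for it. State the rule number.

Fixed tagging: verb adverb verb verb adverb conjunction adverb determiner.
Checking each rule: R1 pass, R2 fail.
Only rule 2 fails.

2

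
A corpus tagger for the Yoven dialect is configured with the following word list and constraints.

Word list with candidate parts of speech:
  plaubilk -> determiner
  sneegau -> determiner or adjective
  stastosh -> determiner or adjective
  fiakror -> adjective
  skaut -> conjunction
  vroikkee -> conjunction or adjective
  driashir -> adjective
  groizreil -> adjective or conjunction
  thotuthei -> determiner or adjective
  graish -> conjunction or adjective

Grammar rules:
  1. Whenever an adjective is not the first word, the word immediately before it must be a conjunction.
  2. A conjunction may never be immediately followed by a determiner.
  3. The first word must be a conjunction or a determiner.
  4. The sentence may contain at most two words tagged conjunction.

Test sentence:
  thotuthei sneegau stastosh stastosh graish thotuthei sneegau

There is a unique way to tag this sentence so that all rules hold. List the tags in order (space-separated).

determiner determiner determiner determiner conjunction adjective determiner

Candidates per position — 1:thotuthei {determiner,adjective}; 2:sneegau {determiner,adjective}; 3:stastosh {determiner,adjective}; 4:stastosh {determiner,adjective}; 5:graish {conjunction,adjective}; 6:thotuthei {determiner,adjective}; 7:sneegau {determiner,adjective}.
If word 1 were adjective, no tagging could satisfy rule 3; so word 1 is determiner.
If word 2 were adjective, no tagging could satisfy rule 1; so word 2 is determiner.
If word 3 were adjective, no tagging could satisfy rule 1; so word 3 is determiner.
If word 4 were adjective, no tagging could satisfy rule 1; so word 4 is determiner.
If word 5 were adjective, no tagging could satisfy rule 1; so word 5 is conjunction.
If word 6 were determiner, no tagging could satisfy rule 2; so word 6 is adjective.
If word 7 were adjective, no tagging could satisfy rule 1; so word 7 is determiner.
The unique satisfying tagging is: determiner determiner determiner determiner conjunction adjective determiner.
Rule-by-rule: rule 1 ok; rule 2 ok; rule 3 ok; rule 4 ok.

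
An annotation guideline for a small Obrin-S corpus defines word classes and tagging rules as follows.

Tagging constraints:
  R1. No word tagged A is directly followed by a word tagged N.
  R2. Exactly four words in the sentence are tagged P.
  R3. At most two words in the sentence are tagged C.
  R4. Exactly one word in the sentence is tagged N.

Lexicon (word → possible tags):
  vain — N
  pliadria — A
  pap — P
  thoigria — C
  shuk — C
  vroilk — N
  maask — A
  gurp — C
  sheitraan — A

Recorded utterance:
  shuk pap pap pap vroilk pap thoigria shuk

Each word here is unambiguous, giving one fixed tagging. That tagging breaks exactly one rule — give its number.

3

Fixed tagging: C P P P N P C C.
Rule check: R1 ✓, R2 ✓, R3 ✗, R4 ✓.
Only rule 3 fails.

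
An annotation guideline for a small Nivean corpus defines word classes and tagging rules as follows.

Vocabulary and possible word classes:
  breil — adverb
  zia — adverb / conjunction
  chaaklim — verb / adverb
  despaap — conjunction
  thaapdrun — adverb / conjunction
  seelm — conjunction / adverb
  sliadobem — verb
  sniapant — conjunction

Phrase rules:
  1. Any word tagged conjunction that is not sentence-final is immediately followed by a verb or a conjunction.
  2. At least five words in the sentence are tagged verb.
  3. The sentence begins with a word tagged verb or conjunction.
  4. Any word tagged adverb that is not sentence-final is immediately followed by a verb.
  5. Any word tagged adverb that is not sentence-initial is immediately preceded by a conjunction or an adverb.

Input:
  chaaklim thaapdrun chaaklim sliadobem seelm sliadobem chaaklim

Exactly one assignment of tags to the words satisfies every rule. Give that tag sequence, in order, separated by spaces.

Candidates per position — 1:chaaklim {verb,adverb}; 2:thaapdrun {adverb,conjunction}; 3:chaaklim {verb,adverb}; 4:sliadobem {verb}; 5:seelm {conjunction,adverb}; 6:sliadobem {verb}; 7:chaaklim {verb,adverb}.
Position 1: tagging it adverb would leave rule 2 unsatisfiable, so it must be verb.
Position 2: tagging it adverb would leave rule 5 unsatisfiable, so it must be conjunction.
Position 3: tagging it adverb would leave rule 1 unsatisfiable, so it must be verb.
Position 5: tagging it adverb would leave rule 5 unsatisfiable, so it must be conjunction.
Position 7: tagging it adverb would leave rule 2 unsatisfiable, so it must be verb.
The unique satisfying tagging is: verb conjunction verb verb conjunction verb verb.
Rule-by-rule: rule 1 satisfied; rule 2 satisfied; rule 3 satisfied; rule 4 satisfied; rule 5 satisfied.

verb conjunction verb verb conjunction verb verb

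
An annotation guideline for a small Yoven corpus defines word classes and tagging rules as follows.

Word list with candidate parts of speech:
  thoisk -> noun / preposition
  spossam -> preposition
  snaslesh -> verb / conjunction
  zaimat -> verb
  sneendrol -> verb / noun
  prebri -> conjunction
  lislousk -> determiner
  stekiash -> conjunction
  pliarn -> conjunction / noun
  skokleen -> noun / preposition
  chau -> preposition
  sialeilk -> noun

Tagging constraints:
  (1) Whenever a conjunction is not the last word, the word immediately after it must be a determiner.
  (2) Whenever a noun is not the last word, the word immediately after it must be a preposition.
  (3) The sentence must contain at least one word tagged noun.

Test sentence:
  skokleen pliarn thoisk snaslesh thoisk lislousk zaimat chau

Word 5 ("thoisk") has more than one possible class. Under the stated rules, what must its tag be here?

Candidates per position — 1:skokleen {noun,preposition}; 2:pliarn {conjunction,noun}; 3:thoisk {noun,preposition}; 4:snaslesh {verb,conjunction}; 5:thoisk {noun,preposition}; 6:lislousk {determiner}; 7:zaimat {verb}; 8:chau {preposition}.
If word 1 were noun, no tagging could satisfy rule 2; so word 1 is preposition.
If word 2 were conjunction, no tagging could satisfy rule 1; so word 2 is noun.
If word 3 were noun, no tagging could satisfy rule 2; so word 3 is preposition.
If word 4 were conjunction, no tagging could satisfy rule 1; so word 4 is verb.
If word 5 were noun, no tagging could satisfy rule 2; so word 5 is preposition.
The only consistent sequence is: preposition noun preposition verb preposition determiner verb preposition.
Check: rule 1 holds; rule 2 holds; rule 3 holds.

preposition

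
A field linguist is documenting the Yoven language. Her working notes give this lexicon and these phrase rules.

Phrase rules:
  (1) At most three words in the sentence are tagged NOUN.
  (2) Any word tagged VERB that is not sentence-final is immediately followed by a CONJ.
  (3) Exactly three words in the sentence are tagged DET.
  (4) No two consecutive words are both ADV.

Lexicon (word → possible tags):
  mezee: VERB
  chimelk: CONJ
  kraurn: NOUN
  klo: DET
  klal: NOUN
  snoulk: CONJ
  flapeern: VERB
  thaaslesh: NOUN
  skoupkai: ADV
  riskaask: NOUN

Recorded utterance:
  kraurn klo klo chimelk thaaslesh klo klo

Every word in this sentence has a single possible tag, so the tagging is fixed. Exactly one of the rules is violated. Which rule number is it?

Fixed tagging: NOUN DET DET CONJ NOUN DET DET.
Rule check: R1 pass, R2 pass, R3 fail, R4 pass.
Only rule 3 fails.

3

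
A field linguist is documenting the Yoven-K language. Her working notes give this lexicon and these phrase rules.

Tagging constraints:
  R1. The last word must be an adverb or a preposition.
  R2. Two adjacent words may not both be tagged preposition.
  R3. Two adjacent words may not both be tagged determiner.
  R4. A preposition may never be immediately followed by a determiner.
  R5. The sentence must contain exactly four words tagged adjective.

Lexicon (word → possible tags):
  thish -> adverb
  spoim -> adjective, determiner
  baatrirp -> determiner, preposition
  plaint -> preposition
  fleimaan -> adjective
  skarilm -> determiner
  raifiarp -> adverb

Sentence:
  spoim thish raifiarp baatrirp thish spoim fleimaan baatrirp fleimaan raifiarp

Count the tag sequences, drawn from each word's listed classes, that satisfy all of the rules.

Candidates per position — 1:spoim {adjective,determiner}; 2:thish {adverb}; 3:raifiarp {adverb}; 4:baatrirp {determiner,preposition}; 5:thish {adverb}; 6:spoim {adjective,determiner}; 7:fleimaan {adjective}; 8:baatrirp {determiner,preposition}; 9:fleimaan {adjective}; 10:raifiarp {adverb}.
There are 16 candidate sequences in total.
The sequences that satisfy every rule: adjective adverb adverb determiner adverb adjective adjective determiner adjective adverb; adjective adverb adverb determiner adverb adjective adjective preposition adjective adverb; adjective adverb adverb preposition adverb adjective adjective determiner adjective adverb; adjective adverb adverb preposition adverb adjective adjective preposition adjective adverb.
Count = 4.

4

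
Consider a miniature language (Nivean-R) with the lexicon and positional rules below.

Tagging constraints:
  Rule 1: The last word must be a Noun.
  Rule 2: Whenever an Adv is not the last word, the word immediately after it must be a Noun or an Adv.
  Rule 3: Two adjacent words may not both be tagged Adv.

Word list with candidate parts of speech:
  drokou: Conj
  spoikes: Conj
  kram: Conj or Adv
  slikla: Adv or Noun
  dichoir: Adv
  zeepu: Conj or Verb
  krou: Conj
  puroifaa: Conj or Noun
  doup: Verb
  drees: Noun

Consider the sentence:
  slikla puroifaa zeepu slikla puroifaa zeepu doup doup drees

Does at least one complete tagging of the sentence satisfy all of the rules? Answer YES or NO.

Candidates per position — 1:slikla {Adv,Noun}; 2:puroifaa {Conj,Noun}; 3:zeepu {Conj,Verb}; 4:slikla {Adv,Noun}; 5:puroifaa {Conj,Noun}; 6:zeepu {Conj,Verb}; 7:doup {Verb}; 8:doup {Verb}; 9:drees {Noun}.
One satisfying assignment: Adv Noun Verb Noun Conj Verb Verb Verb Noun.
Checking: rule 1 satisfied; rule 2 satisfied; rule 3 satisfied.

YES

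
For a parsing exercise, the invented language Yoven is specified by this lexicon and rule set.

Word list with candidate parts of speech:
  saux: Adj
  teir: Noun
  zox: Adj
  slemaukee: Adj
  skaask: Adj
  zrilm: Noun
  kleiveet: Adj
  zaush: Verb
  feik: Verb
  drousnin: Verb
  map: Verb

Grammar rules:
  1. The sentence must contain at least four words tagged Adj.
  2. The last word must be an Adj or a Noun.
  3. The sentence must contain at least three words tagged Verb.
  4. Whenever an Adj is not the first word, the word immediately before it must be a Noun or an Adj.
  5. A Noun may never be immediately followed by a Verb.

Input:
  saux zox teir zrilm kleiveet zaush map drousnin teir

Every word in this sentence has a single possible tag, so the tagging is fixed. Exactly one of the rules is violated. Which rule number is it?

1

Fixed tagging: Adj Adj Noun Noun Adj Verb Verb Verb Noun.
Applying the rules: R1 violated, R2 holds, R3 holds, R4 holds, R5 holds.
Only rule 1 fails.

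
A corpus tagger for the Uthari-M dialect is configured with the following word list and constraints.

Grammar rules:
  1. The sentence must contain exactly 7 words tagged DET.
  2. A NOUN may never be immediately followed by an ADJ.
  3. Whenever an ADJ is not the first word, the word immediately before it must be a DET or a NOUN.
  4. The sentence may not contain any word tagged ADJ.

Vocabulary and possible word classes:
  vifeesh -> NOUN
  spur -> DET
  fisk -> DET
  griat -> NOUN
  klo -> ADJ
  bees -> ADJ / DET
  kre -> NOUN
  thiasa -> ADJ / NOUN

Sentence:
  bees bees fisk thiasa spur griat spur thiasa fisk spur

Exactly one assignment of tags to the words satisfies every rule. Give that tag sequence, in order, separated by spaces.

DET DET DET NOUN DET NOUN DET NOUN DET DET

Candidates per position — 1:bees {ADJ,DET}; 2:bees {ADJ,DET}; 3:fisk {DET}; 4:thiasa {ADJ,NOUN}; 5:spur {DET}; 6:griat {NOUN}; 7:spur {DET}; 8:thiasa {ADJ,NOUN}; 9:fisk {DET}; 10:spur {DET}.
Word 1 cannot be ADJ — rule 1 would then fail for every completion. It is DET.
Word 2 cannot be ADJ — rule 1 would then fail for every completion. It is DET.
Word 4 cannot be ADJ — rule 4 would then fail for every completion. It is NOUN.
Word 8 cannot be ADJ — rule 4 would then fail for every completion. It is NOUN.
The only consistent sequence is: DET DET DET NOUN DET NOUN DET NOUN DET DET.
Check: rule 1 ok; rule 2 ok; rule 3 ok; rule 4 ok.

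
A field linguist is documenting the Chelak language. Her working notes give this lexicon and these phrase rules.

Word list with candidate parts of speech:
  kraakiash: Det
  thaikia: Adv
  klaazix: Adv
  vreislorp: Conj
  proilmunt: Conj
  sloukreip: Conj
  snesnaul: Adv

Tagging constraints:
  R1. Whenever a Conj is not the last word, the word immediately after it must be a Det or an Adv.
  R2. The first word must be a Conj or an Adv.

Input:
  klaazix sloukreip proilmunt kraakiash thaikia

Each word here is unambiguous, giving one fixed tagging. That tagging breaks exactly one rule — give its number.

1

Fixed tagging: Adv Conj Conj Det Adv.
Rule check: R1 ✗, R2 ✓.
Only rule 1 fails.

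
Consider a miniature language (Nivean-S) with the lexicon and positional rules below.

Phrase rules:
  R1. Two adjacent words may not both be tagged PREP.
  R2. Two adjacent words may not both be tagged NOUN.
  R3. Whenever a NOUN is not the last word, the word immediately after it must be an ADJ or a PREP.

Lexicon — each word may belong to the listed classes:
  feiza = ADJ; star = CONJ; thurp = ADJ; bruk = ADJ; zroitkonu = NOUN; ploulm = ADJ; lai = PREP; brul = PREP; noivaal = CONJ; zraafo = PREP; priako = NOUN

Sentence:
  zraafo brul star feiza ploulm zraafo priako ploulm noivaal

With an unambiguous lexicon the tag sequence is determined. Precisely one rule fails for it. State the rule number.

Fixed tagging: PREP PREP CONJ ADJ ADJ PREP NOUN ADJ CONJ.
Rule check: R1 violated, R2 holds, R3 holds.
Only rule 1 fails.

1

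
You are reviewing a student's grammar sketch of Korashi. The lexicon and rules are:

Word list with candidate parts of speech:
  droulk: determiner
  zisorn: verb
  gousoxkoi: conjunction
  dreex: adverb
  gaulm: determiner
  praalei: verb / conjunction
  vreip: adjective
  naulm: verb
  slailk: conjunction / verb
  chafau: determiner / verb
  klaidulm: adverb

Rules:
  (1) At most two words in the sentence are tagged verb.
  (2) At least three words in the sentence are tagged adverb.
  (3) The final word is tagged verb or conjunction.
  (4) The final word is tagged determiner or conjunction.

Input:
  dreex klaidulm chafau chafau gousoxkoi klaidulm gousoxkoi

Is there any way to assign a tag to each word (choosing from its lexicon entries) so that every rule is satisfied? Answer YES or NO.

Candidates per position — 1:dreex {adverb}; 2:klaidulm {adverb}; 3:chafau {determiner,verb}; 4:chafau {determiner,verb}; 5:gousoxkoi {conjunction}; 6:klaidulm {adverb}; 7:gousoxkoi {conjunction}.
One satisfying assignment: adverb adverb verb determiner conjunction adverb conjunction.
Verifying each rule — rule 1 holds; rule 2 holds; rule 3 holds; rule 4 holds.

YES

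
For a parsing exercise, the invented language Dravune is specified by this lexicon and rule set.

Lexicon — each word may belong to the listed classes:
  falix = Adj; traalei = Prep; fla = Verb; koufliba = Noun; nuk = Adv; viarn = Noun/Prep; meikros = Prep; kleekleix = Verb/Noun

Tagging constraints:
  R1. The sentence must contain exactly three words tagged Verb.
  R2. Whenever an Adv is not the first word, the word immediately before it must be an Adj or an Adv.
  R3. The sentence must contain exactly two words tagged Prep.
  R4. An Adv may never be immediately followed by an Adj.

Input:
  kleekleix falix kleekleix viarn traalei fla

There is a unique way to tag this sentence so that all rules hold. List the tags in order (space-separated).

Candidates per position — 1:kleekleix {Verb,Noun}; 2:falix {Adj}; 3:kleekleix {Verb,Noun}; 4:viarn {Noun,Prep}; 5:traalei {Prep}; 6:fla {Verb}.
Position 1: Noun is ruled out by rule 1; that leaves Verb.
Position 3: Noun is ruled out by rule 1; that leaves Verb.
Position 4: Noun is ruled out by rule 3; that leaves Prep.
That leaves exactly one tagging: Verb Adj Verb Prep Prep Verb.
Rule-by-rule: rule 1 ✓; rule 2 ✓; rule 3 ✓; rule 4 ✓.

Verb Adj Verb Prep Prep Verb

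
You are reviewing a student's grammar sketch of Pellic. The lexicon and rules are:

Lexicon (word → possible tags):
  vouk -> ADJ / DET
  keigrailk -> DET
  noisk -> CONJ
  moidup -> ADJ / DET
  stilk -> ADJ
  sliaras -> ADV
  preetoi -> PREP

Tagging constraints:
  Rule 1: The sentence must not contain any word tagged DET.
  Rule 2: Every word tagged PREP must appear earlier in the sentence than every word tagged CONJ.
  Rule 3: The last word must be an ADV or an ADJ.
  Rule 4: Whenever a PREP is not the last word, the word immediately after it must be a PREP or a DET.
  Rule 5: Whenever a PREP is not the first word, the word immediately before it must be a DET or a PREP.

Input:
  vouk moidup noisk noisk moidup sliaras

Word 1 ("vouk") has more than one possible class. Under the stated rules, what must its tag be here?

Candidates per position — 1:vouk {ADJ,DET}; 2:moidup {ADJ,DET}; 3:noisk {CONJ}; 4:noisk {CONJ}; 5:moidup {ADJ,DET}; 6:sliaras {ADV}.
At position 1, choosing DET makes rule 1 impossible to satisfy; hence ADJ.
At position 2, choosing DET makes rule 1 impossible to satisfy; hence ADJ.
At position 5, choosing DET makes rule 1 impossible to satisfy; hence ADJ.
The unique satisfying tagging is: ADJ ADJ CONJ CONJ ADJ ADV.
Check: rule 1 satisfied; rule 2 satisfied; rule 3 satisfied; rule 4 satisfied; rule 5 satisfied.

ADJ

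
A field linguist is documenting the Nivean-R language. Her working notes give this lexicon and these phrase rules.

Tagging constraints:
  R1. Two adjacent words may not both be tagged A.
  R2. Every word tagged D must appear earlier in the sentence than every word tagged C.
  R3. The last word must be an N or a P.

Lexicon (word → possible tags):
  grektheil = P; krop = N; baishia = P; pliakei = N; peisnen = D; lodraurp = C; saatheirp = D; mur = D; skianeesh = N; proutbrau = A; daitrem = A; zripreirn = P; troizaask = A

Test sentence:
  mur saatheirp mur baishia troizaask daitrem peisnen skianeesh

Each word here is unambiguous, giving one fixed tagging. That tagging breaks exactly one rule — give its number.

1

Fixed tagging: D D D P A A D N.
Applying the rules: R1 ✗, R2 ✓, R3 ✓.
Only rule 1 fails.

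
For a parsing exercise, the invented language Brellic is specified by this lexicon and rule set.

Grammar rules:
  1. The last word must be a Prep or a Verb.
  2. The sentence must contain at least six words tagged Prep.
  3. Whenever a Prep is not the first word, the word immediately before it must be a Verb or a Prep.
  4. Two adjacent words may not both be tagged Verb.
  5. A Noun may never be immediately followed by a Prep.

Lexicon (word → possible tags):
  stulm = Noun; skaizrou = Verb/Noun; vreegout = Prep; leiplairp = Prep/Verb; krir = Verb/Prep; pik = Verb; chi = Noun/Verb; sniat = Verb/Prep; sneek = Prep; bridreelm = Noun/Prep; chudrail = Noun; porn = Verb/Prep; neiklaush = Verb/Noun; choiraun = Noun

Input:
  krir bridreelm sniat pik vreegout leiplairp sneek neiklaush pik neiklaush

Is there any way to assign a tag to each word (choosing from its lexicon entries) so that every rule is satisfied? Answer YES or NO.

Candidates per position — 1:krir {Verb,Prep}; 2:bridreelm {Noun,Prep}; 3:sniat {Verb,Prep}; 4:pik {Verb}; 5:vreegout {Prep}; 6:leiplairp {Prep,Verb}; 7:sneek {Prep}; 8:neiklaush {Verb,Noun}; 9:pik {Verb}; 10:neiklaush {Verb,Noun}.
Every candidate sequence violates at least one rule; no consistent tagging exists.

NO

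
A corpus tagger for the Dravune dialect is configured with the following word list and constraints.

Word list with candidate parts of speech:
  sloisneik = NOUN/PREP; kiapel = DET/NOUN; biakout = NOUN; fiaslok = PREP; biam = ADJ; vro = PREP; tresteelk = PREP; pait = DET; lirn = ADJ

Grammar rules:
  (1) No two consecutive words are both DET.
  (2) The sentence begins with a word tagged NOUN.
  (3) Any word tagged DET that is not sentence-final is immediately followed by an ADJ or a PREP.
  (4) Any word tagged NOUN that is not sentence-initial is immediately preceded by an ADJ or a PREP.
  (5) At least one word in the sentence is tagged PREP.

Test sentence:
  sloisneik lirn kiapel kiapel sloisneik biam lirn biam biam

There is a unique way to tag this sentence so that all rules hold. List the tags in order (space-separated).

NOUN ADJ NOUN DET PREP ADJ ADJ ADJ ADJ

Candidates per position — 1:sloisneik {NOUN,PREP}; 2:lirn {ADJ}; 3:kiapel {DET,NOUN}; 4:kiapel {DET,NOUN}; 5:sloisneik {NOUN,PREP}; 6:biam {ADJ}; 7:lirn {ADJ}; 8:biam {ADJ}; 9:biam {ADJ}.
If word 1 were PREP, no tagging could satisfy rule 2; so word 1 is NOUN.
If word 3 were DET, no tagging could satisfy rule 3; so word 3 is NOUN.
If word 4 were NOUN, no tagging could satisfy rule 4; so word 4 is DET.
If word 5 were NOUN, no tagging could satisfy rule 3; so word 5 is PREP.
The only consistent sequence is: NOUN ADJ NOUN DET PREP ADJ ADJ ADJ ADJ.
Checking: rule 1 holds; rule 2 holds; rule 3 holds; rule 4 holds; rule 5 holds.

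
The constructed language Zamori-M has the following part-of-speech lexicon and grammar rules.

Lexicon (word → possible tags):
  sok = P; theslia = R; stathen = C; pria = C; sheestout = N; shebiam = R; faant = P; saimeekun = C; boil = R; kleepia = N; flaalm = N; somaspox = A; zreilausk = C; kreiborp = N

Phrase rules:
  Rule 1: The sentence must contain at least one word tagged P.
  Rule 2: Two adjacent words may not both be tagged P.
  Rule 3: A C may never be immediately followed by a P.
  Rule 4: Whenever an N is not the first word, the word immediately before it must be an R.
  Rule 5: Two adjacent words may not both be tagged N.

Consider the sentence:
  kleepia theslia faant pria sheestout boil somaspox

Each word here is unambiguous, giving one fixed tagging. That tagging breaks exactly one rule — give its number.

Fixed tagging: N R P C N R A.
Applying the rules: R1 ok, R2 ok, R3 ok, R4 fails, R5 ok.
Only rule 4 fails.

4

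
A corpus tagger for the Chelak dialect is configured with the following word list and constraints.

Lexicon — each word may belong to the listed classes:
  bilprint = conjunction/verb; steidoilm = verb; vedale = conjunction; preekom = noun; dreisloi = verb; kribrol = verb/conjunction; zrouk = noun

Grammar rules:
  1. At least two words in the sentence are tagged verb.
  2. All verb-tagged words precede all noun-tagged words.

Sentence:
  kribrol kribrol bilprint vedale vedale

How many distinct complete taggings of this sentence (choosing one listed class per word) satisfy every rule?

Candidates per position — 1:kribrol {verb,conjunction}; 2:kribrol {verb,conjunction}; 3:bilprint {conjunction,verb}; 4:vedale {conjunction}; 5:vedale {conjunction}.
There are 8 candidate sequences in total.
The sequences that satisfy every rule: verb verb conjunction conjunction conjunction; verb verb verb conjunction conjunction; verb conjunction verb conjunction conjunction; conjunction verb verb conjunction conjunction.
Count = 4.

4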